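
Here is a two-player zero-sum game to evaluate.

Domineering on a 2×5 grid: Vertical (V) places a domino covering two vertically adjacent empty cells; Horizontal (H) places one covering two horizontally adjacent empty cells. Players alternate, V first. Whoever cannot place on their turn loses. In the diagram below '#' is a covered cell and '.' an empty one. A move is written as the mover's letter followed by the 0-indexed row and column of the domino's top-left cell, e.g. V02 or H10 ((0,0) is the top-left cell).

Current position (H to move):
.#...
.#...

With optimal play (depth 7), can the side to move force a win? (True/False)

ply 1, H at .#.../.#... | H02=-1→.###./.#...*; H03=-1→.#.##/.#...; H12=-1→.#.../.###.; H13=-1→.#.../.#.##
ply 2, V at .###./.#... | V00=-1→####./##...; V04=+1→.####/.#..#*
ply 3, H at .####/.#..# | H12=-1→.####/.####*
ply 4, V at .####/.#### | V00=+1→#####/#####*
ply 5: #####/##### is terminal -1 (H); from .#.../.#... depth 7

H winning at [.#.../.#...]: False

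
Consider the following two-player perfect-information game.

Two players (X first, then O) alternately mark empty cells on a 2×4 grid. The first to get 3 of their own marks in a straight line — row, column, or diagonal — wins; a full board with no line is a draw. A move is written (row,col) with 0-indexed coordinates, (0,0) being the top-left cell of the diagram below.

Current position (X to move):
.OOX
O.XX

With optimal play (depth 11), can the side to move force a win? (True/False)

ply 1, X at .OOX/O.XX | (0,0)=+0→XOOX/O.XX; (1,1)=+1→.OOX/OXXX*
ply 2: .OOX/OXXX is terminal -1 (O); from .OOX/O.XX depth 11

X winning at [.OOX/O.XX]: True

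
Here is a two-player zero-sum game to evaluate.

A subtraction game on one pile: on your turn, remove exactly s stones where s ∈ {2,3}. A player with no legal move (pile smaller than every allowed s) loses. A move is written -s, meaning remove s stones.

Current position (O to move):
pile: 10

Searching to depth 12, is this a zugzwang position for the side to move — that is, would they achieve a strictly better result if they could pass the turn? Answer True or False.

p1 O@[10]: -2[8]-1* -3[7]-1
p2 X@[8]: -2[6]+1* -3[5]+1
p3 O@[6]: -2[4]-1* -3[3]-1
p4 X@[4]: -2[2]-1 -3[1]+1*
p5 O@[1] terminal -1; root [10] d12
if O skipped the turn, X would face:
~ p1 X@[10]: -2[8]-1* -3[7]-1
~ p2 O@[8]: -2[6]+1* -3[5]+1
~ p3 X@[6]: -2[4]-1* -3[3]-1
~ p4 O@[4]: -2[2]-1 -3[1]+1*
~ p5 X@[1] terminal -1; root [10] d12
compare (O): move=-1 vs pass=+1

zugzwang(10, O) = True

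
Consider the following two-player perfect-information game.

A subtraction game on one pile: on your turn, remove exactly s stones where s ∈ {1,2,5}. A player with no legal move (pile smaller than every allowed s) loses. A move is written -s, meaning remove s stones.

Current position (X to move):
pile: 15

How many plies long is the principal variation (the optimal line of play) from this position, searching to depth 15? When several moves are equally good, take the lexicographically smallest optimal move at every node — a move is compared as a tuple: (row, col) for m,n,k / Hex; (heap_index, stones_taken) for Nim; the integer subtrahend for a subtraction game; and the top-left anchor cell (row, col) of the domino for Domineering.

PV length from [15]: 10 plies

ply 1, X at 15 | -1=-1→14*; -2=-1→13; -5=-1→10
ply 2, O at 14 | -1=-1→13; -2=+1→12*; -5=+1→9
ply 3, X at 12 | -1=-1→11*; -2=-1→10; -5=-1→7
ply 4, O at 11 | -1=-1→10; -2=+1→9*; -5=+1→6
ply 5, X at 9 | -1=-1→8*; -2=-1→7; -5=-1→4
ply 6, O at 8 | -1=-1→7; -2=+1→6*; -5=+1→3
ply 7, X at 6 | -1=-1→5*; -2=-1→4; -5=-1→1
ply 8, O at 5 | -1=-1→4; -2=+1→3*; -5=+1→0
ply 9, X at 3 | -1=-1→2*; -2=-1→1
ply 10, O at 2 | -1=-1→1; -2=+1→0*
ply 11: 0 is terminal -1 (X); from 15 depth 15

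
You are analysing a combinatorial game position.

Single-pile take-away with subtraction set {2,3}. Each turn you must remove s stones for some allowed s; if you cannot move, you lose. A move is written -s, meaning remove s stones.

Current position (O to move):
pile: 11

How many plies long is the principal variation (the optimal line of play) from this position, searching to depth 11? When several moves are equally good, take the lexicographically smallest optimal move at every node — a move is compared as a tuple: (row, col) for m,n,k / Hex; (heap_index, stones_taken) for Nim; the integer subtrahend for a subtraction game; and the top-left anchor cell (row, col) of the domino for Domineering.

PV length from [11]: 4 plies

p1 O@[11]: -2[9]-1* -3[8]-1
p2 X@[9]: -2[7]-1 -3[6]+1*
p3 O@[6]: -2[4]-1* -3[3]-1
p4 X@[4]: -2[2]-1 -3[1]+1*
p5 O@[1] terminal -1; root [11] d11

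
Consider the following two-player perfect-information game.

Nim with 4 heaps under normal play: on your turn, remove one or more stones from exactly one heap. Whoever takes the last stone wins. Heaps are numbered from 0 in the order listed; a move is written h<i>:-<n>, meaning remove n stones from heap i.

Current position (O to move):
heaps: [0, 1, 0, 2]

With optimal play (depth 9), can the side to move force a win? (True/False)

O winning at [(0,1,0,2)]: True

ply 1, O at (0,1,0,2) | h1:-1=-1→(0,0,0,2); h3:-1=+1→(0,1,0,1)*; h3:-2=-1→(0,1,0,0)
ply 2, X at (0,1,0,1) | h1:-1=-1→(0,0,0,1)*; h3:-1=-1→(0,1,0,0)
ply 3, O at (0,0,0,1) | h3:-1=+1→(0,0,0,0)*
ply 4: (0,0,0,0) is terminal -1 (X); from (0,1,0,2) depth 9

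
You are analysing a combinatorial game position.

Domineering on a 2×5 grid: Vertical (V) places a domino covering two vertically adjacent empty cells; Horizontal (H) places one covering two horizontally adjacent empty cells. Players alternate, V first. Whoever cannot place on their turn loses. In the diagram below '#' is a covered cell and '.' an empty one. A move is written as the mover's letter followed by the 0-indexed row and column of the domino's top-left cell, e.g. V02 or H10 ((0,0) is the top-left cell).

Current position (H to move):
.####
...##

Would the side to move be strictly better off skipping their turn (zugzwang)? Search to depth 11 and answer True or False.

zugzwang(.####/...##, H) = False

ply 1, H at .####/...## | H10=+1→.####/##.##*; H11=-1→.####/.####
ply 2: .####/##.## is terminal -1 (V); from .####/...## depth 11
pass branch (V moves first from the same position):
  | ply 1, V at .####/...## | V00=-1→#####/#..##*
  | ply 2, H at #####/#..## | H11=+1→#####/#####*
  | ply 3: #####/##### is terminal -1 (V); from .####/...## depth 11
H moving scores +1; H passing scores +1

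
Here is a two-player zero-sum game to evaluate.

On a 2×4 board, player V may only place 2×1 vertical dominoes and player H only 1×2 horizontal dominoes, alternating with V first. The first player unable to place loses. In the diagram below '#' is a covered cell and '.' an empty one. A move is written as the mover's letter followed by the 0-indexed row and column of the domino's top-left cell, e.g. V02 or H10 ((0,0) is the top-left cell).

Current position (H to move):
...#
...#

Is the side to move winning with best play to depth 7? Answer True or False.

H winning at [...#/...#]: True

ply 1, H at ...#/...# | H00=+1→##.#/...#*; H01=+1→.###/...#; H10=+1→...#/##.#; H11=+1→...#/.###
ply 2, V at ##.#/...# | V02=-1→####/..##*
ply 3, H at ####/..## | H10=+1→####/####*
ply 4: ####/#### is terminal -1 (V); from ...#/...# depth 7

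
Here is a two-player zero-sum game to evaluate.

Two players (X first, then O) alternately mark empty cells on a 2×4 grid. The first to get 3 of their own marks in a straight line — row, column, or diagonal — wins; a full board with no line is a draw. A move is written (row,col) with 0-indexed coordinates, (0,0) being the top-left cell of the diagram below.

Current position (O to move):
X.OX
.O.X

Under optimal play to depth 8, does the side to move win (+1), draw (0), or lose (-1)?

p1 O@[X.OX/.O.X]: (0,1)[XOOX/.O.X]+0* (1,0)[X.OX/OO.X]+0 (1,2)[X.OX/.OOX]+0
p2 X@[XOOX/.O.X]: (1,0)[XOOX/XO.X]+0* (1,2)[XOOX/.OXX]+0
p3 O@[XOOX/XO.X]: (1,2)[XOOX/XOOX]+0*
p4 X@[XOOX/XOOX] terminal +0; root [X.OX/.O.X] d8

value(X.OX/.O.X, O) = 0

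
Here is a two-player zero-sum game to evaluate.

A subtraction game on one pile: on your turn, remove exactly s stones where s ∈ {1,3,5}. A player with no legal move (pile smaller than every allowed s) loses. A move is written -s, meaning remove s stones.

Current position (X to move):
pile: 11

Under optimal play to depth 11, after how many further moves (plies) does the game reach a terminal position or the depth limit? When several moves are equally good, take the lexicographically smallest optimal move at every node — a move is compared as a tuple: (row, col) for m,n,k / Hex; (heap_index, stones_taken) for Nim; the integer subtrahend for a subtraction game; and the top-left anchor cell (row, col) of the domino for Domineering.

PV length from [11]: 11 plies

p1 X@[11]: -1[10]+1* -3[8]+1 -5[6]+1
p2 O@[10]: -1[9]-1* -3[7]-1 -5[5]-1
p3 X@[9]: -1[8]+1* -3[6]+1 -5[4]+1
p4 O@[8]: -1[7]-1* -3[5]-1 -5[3]-1
p5 X@[7]: -1[6]+1* -3[4]+1 -5[2]+1
p6 O@[6]: -1[5]-1* -3[3]-1 -5[1]-1
p7 X@[5]: -1[4]+1* -3[2]+1 -5[0]+1
p8 O@[4]: -1[3]-1* -3[1]-1
p9 X@[3]: -1[2]+1* -3[0]+1
p10 O@[2]: -1[1]-1*
p11 X@[1]: -1[0]+1*
p12 O@[0] terminal -1; root [11] d11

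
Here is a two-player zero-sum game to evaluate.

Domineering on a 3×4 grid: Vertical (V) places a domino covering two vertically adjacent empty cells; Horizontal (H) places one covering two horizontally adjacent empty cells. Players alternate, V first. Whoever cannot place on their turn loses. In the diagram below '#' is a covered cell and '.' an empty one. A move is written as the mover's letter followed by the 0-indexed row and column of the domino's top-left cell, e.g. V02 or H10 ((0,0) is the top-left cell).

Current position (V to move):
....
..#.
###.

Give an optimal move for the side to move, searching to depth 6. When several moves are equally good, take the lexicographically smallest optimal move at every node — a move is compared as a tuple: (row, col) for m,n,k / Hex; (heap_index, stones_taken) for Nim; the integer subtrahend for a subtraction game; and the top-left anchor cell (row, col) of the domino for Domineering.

V's best at [..../..#./###.]: V00

[..../..#./###.] V move#1: V00:+1/#.../#.#./###.*, V01:+1/.#../.##./###., V03:-1/...#/..##/###., V13:-1/..../..##/####
[#.../#.#./###.] H move#2: H01:-1/###./#.#./###.*, H02:-1/#.##/#.#./###.
[###./#.#./###.] V move#3: V03:+1/####/#.##/###.*, V13:+1/###./#.##/####
[####/#.##/###.] end (terminal -1, H#4); searched ..../..#./###. to 6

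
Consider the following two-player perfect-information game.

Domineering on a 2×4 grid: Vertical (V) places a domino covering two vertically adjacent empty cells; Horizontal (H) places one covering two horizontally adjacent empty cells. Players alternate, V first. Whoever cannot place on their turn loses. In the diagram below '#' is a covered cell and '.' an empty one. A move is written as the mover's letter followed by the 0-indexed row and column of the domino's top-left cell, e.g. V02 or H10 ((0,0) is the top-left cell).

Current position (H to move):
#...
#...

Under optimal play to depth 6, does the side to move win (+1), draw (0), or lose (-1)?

value(#.../#..., H) = +1

p1 H@[#.../#...]: H01[###./#...]+1* H02[#.##/#...]+1 H11[#.../###.]+1 H12[#.../#.##]+1
p2 V@[###./#...]: V03[####/#..#]-1*
p3 H@[####/#..#]: H11[####/####]+1*
p4 V@[####/####] terminal -1; root [#.../#...] d6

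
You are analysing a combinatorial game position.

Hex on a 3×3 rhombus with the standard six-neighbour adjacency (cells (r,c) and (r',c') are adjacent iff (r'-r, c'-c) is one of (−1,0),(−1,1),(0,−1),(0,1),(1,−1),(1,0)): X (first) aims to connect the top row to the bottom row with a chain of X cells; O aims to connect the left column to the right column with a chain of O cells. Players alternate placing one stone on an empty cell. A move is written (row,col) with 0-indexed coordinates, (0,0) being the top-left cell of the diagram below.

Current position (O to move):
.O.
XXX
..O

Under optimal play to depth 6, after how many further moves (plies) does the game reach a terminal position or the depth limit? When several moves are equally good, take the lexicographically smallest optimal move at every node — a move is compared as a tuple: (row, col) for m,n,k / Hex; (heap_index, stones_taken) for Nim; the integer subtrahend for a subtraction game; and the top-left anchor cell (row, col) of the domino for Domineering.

p1 O@[.O./XXX/..O]: (0,0)[OO./XXX/..O]-1* (0,2)[.OO/XXX/..O]-1 (2,0)[.O./XXX/O.O]-1 (2,1)[.O./XXX/.OO]-1
p2 X@[OO./XXX/..O]: (0,2)[OOX/XXX/..O]+1* (2,0)[OO./XXX/X.O]-1 (2,1)[OO./XXX/.XO]-1
p3 O@[OOX/XXX/..O]: (2,0)[OOX/XXX/O.O]-1* (2,1)[OOX/XXX/.OO]-1
p4 X@[OOX/XXX/O.O]: (2,1)[OOX/XXX/OXO]+1*
p5 O@[OOX/XXX/OXO] terminal -1; root [.O./XXX/..O] d6

PV length from [.O./XXX/..O]: 4 plies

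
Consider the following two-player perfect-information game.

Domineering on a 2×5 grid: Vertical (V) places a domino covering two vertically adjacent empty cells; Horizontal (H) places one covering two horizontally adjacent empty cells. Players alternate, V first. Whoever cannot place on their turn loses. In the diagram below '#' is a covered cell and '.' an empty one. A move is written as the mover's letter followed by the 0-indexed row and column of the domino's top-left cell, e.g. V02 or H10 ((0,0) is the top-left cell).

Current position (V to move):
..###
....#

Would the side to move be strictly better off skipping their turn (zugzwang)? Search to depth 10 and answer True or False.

ply 1, V at ..###/....# | V00=-1→#.###/#...#; V01=+1→.####/.#..#*
ply 2, H at .####/.#..# | H12=-1→.####/.####*
ply 3, V at .####/.#### | V00=+1→#####/#####*
ply 4: #####/##### is terminal -1 (H); from ..###/....# depth 10
if V skipped the turn, H would face:
~ ply 1, H at ..###/....# | H00=+1→#####/....#*; H10=+1→..###/##..#; H11=-1→..###/.##.#; H12=-1→..###/..###
~ ply 2: #####/....# is terminal -1 (V); from ..###/....# depth 10
compare (V): move=+1 vs pass=-1

zugzwang(..###/....#, V) = False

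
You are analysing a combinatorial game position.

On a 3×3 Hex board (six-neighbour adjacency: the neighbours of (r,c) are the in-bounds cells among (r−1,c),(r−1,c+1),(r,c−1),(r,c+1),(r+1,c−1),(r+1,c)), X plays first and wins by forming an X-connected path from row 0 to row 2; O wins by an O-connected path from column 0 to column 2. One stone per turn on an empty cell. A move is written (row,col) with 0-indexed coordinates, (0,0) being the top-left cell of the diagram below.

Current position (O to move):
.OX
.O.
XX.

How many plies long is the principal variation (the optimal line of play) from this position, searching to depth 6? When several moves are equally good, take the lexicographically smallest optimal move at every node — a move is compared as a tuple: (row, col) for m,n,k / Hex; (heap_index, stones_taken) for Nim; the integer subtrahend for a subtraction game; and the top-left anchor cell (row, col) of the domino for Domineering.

[.OX/.O./XX.] O move#1: (0,0):-1/OOX/.O./XX., (1,0):-1/.OX/OO./XX., (1,2):+1/.OX/.OO/XX.*, (2,2):-1/.OX/.O./XXO
[.OX/.OO/XX.] X move#2: (0,0):-1/XOX/.OO/XX.*, (1,0):-1/.OX/XOO/XX., (2,2):-1/.OX/.OO/XXX
[XOX/.OO/XX.] O move#3: (1,0):+1/XOX/OOO/XX.*, (2,2):-1/XOX/.OO/XXO
[XOX/OOO/XX.] end (terminal -1, X#4); searched .OX/.O./XX. to 6

PV length from [.OX/.O./XX.]: 3 plies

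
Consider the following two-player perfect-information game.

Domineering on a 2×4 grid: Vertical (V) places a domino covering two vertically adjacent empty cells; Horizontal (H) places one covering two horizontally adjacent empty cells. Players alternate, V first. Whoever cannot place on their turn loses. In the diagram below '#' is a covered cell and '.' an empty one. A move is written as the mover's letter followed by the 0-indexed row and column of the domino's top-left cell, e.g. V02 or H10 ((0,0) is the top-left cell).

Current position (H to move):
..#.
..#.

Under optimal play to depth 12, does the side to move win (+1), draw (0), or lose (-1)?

p1 H@[..#./..#.]: H00[###./..#.]+1* H10[..#./###.]+1
p2 V@[###./..#.]: V03[####/..##]-1*
p3 H@[####/..##]: H10[####/####]+1*
p4 V@[####/####] terminal -1; root [..#./..#.] d12

value(..#./..#., H) = +1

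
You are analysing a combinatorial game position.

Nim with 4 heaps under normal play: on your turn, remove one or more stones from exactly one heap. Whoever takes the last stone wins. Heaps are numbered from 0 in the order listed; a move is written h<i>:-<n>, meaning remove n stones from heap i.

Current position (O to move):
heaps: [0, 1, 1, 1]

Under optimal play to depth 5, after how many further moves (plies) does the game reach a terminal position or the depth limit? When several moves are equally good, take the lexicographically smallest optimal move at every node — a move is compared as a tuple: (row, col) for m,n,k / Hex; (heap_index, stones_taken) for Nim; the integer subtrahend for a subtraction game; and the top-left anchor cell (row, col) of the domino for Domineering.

p1 O@[(0,1,1,1)]: h1:-1[(0,0,1,1)]+1* h2:-1[(0,1,0,1)]+1 h3:-1[(0,1,1,0)]+1
p2 X@[(0,0,1,1)]: h2:-1[(0,0,0,1)]-1* h3:-1[(0,0,1,0)]-1
p3 O@[(0,0,0,1)]: h3:-1[(0,0,0,0)]+1*
p4 X@[(0,0,0,0)] terminal -1; root [(0,1,1,1)] d5

PV length from [(0,1,1,1)]: 3 plies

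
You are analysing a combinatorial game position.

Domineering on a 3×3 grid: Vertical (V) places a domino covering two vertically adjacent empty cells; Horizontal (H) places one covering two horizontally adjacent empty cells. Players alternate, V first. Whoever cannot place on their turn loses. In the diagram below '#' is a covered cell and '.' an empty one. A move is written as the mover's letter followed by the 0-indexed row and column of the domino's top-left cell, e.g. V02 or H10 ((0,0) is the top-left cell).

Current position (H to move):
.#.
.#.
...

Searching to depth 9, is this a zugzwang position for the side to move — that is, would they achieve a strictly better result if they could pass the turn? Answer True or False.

zugzwang(.#./.#./..., H) = False

p1 H@[.#./.#./...]: H20[.#./.#./##.]-1* H21[.#./.#./.##]-1
p2 V@[.#./.#./##.]: V00[##./##./##.]+1* V02[.##/.##/##.]+1 V12[.#./.##/###]+1
p3 H@[##./##./##.] terminal -1; root [.#./.#./...] d9
if H skipped the turn, V would face:
~ p1 V@[.#./.#./...]: V00[##./##./...]+1* V02[.##/.##/...]+1 V10[.#./##./#..]+1 V12[.#./.##/..#]+1
~ p2 H@[##./##./...]: H20[##./##./##.]-1* H21[##./##./.##]-1
~ p3 V@[##./##./##.]: V02[###/###/##.]+1* V12[##./###/###]+1
~ p4 H@[###/###/##.] terminal -1; root [.#./.#./...] d9
compare (H): move=-1 vs pass=-1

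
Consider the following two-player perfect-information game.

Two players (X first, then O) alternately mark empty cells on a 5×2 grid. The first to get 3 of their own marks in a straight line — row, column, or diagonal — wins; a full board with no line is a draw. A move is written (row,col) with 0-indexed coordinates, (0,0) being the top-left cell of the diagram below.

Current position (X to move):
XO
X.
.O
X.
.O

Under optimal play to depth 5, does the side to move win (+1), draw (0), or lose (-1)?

value(XO/X./.O/X./.O, X) = +1

[XO/X./.O/X./.O] X move#1: (1,1):-1/XO/XX/.O/X./.O, (2,0):+1/XO/X./XO/X./.O*, (3,1):-1/XO/X./.O/XX/.O, (4,0):-1/XO/X./.O/X./XO
[XO/X./XO/X./.O] end (terminal -1, O#2); searched XO/X./.O/X./.O to 5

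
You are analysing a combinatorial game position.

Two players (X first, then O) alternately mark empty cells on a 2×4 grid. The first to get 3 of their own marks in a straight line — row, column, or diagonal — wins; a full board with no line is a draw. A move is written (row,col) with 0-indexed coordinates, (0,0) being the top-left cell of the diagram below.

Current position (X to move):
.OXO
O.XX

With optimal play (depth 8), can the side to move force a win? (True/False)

p1 X@[.OXO/O.XX]: (0,0)[XOXO/O.XX]+0 (1,1)[.OXO/OXXX]+1*
p2 O@[.OXO/OXXX] terminal -1; root [.OXO/O.XX] d8

X winning at [.OXO/O.XX]: True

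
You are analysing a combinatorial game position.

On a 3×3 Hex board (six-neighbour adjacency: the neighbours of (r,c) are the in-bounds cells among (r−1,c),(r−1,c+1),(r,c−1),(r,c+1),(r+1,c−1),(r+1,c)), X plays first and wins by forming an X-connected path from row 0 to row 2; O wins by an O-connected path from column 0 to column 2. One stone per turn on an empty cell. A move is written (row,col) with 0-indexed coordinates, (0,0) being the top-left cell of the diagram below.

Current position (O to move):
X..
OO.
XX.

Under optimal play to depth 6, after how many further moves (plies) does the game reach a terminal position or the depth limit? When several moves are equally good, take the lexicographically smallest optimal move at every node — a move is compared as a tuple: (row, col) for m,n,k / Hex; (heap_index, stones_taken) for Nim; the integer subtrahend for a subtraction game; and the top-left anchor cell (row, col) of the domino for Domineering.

PV length from [X../OO./XX.]: 3 plies

p1 O@[X../OO./XX.]: (0,1)[XO./OO./XX.]+1* (0,2)[X.O/OO./XX.]+1 (1,2)[X../OOO/XX.]+1 (2,2)[X../OO./XXO]+1
p2 X@[XO./OO./XX.]: (0,2)[XOX/OO./XX.]-1* (1,2)[XO./OOX/XX.]-1 (2,2)[XO./OO./XXX]-1
p3 O@[XOX/OO./XX.]: (1,2)[XOX/OOO/XX.]+1* (2,2)[XOX/OO./XXO]-1
p4 X@[XOX/OOO/XX.] terminal -1; root [X../OO./XX.] d6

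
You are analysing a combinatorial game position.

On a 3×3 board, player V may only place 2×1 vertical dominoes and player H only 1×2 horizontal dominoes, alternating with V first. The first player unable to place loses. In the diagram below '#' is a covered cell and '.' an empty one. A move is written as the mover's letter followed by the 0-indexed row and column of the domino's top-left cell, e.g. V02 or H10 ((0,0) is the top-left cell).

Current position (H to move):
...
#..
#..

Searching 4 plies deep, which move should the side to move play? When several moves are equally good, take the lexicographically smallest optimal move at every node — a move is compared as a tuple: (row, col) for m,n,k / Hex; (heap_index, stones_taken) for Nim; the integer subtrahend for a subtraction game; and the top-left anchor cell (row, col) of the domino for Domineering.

H's best at [.../#../#..]: H11

p1 H@[.../#../#..]: H00[##./#../#..]-1 H01[.##/#../#..]-1 H11[.../###/#..]+1* H21[.../#../###]-1
p2 V@[.../###/#..] terminal -1; root [.../#../#..] d4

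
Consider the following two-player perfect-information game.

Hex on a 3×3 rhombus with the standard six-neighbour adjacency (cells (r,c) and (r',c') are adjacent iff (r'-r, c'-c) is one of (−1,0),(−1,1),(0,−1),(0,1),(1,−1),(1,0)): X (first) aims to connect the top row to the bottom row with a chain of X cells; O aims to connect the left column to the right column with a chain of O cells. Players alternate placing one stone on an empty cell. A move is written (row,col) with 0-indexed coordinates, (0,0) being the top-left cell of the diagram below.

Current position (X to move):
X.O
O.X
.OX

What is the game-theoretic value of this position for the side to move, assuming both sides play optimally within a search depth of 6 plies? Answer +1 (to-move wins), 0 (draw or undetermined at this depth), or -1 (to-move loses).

ply 1, X at X.O/O.X/.OX | (0,1)=-1→XXO/O.X/.OX*; (1,1)=-1→X.O/OXX/.OX; (2,0)=-1→X.O/O.X/XOX
ply 2, O at XXO/O.X/.OX | (1,1)=+1→XXO/OOX/.OX*; (2,0)=-1→XXO/O.X/OOX
ply 3: XXO/OOX/.OX is terminal -1 (X); from X.O/O.X/.OX depth 6

value(X.O/O.X/.OX, X) = -1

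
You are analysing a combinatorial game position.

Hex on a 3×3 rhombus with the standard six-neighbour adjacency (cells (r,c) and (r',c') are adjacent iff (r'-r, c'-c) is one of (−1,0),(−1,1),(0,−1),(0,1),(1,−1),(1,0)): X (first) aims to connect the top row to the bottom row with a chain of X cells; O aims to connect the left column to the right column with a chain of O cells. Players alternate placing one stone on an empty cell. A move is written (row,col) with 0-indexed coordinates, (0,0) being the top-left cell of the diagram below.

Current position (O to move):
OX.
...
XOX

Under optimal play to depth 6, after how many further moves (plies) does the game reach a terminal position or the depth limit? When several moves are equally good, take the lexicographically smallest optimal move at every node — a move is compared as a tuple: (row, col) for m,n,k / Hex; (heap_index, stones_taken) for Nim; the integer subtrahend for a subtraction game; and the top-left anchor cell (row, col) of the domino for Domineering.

ply 1, O at OX./.../XOX | (0,2)=-1→OXO/.../XOX*; (1,0)=-1→OX./O../XOX; (1,1)=-1→OX./.O./XOX; (1,2)=-1→OX./..O/XOX
ply 2, X at OXO/.../XOX | (1,0)=+1→OXO/X../XOX*; (1,1)=+1→OXO/.X./XOX; (1,2)=+1→OXO/..X/XOX
ply 3: OXO/X../XOX is terminal -1 (O); from OX./.../XOX depth 6

PV length from [OX./.../XOX]: 2 plies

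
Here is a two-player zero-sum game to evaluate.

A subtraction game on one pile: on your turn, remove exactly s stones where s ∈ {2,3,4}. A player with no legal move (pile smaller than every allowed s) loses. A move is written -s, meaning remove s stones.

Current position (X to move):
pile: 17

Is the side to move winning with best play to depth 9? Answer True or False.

ply 1, X at 17 | -2=-1→15; -3=-1→14; -4=+1→13*
ply 2, O at 13 | -2=-1→11*; -3=-1→10; -4=-1→9
ply 3, X at 11 | -2=-1→9; -3=-1→8; -4=+1→7*
ply 4, O at 7 | -2=-1→5*; -3=-1→4; -4=-1→3
ply 5, X at 5 | -2=-1→3; -3=-1→2; -4=+1→1*
ply 6: 1 is terminal -1 (O); from 17 depth 9

X winning at [17]: True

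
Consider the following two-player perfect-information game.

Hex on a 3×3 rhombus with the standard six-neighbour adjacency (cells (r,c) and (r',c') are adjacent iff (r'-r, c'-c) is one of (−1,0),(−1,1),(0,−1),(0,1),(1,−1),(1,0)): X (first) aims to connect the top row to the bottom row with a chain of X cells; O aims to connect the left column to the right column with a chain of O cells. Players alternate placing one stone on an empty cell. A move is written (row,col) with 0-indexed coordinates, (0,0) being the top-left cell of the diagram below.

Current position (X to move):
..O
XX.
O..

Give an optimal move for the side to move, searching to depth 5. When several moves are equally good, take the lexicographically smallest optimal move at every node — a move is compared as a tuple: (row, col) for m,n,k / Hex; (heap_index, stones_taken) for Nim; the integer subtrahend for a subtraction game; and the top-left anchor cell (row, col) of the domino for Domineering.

p1 X@[..O/XX./O..]: (0,0)[X.O/XX./O..]-1 (0,1)[.XO/XX./O..]-1 (1,2)[..O/XXX/O..]+1* (2,1)[..O/XX./OX.]+1 (2,2)[..O/XX./O.X]+1
p2 O@[..O/XXX/O..]: (0,0)[O.O/XXX/O..]-1* (0,1)[.OO/XXX/O..]-1 (2,1)[..O/XXX/OO.]-1 (2,2)[..O/XXX/O.O]-1
p3 X@[O.O/XXX/O..]: (0,1)[OXO/XXX/O..]+1* (2,1)[O.O/XXX/OX.]-1 (2,2)[O.O/XXX/O.X]-1
p4 O@[OXO/XXX/O..]: (2,1)[OXO/XXX/OO.]-1* (2,2)[OXO/XXX/O.O]-1
p5 X@[OXO/XXX/OO.]: (2,2)[OXO/XXX/OOX]+1*
p6 O@[OXO/XXX/OOX] terminal -1; root [..O/XX./O..] d5

X's best at [..O/XX./O..]: (1,2)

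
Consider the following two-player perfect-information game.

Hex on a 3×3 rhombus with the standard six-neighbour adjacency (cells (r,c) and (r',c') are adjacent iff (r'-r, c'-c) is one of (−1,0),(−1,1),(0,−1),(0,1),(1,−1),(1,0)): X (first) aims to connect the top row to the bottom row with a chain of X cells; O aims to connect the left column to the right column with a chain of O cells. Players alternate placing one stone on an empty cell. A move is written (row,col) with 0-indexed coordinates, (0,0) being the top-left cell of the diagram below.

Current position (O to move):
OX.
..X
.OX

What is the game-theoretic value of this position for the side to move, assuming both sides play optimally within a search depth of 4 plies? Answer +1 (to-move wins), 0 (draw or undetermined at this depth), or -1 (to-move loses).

ply 1, O at OX./..X/.OX | (0,2)=-1→OXO/..X/.OX*; (1,0)=-1→OX./O.X/.OX; (1,1)=-1→OX./.OX/.OX; (2,0)=-1→OX./..X/OOX
ply 2, X at OXO/..X/.OX | (1,0)=+1→OXO/X.X/.OX*; (1,1)=+1→OXO/.XX/.OX; (2,0)=+1→OXO/..X/XOX
ply 3, O at OXO/X.X/.OX | (1,1)=-1→OXO/XOX/.OX*; (2,0)=-1→OXO/X.X/OOX
ply 4, X at OXO/XOX/.OX | (2,0)=+1→OXO/XOX/XOX*
ply 5: OXO/XOX/XOX is terminal -1 (O); from OX./..X/.OX depth 4

value(OX./..X/.OX, O) = -1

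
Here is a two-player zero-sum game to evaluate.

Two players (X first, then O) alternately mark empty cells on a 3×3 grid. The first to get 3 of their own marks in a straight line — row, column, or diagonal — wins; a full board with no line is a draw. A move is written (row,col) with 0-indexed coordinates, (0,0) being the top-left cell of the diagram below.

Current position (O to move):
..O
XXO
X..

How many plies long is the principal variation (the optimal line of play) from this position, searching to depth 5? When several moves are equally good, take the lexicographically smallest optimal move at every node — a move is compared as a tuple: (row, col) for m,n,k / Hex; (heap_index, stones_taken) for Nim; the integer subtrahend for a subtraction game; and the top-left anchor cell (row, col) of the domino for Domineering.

PV length from [..O/XXO/X..]: 3 plies

[..O/XXO/X..] O move#1: (0,0):+1/O.O/XXO/X..*, (0,1):-1/.OO/XXO/X.., (2,1):-1/..O/XXO/XO., (2,2):+1/..O/XXO/X.O
[O.O/XXO/X..] X move#2: (0,1):-1/OXO/XXO/X..*, (2,1):-1/O.O/XXO/XX., (2,2):-1/O.O/XXO/X.X
[OXO/XXO/X..] O move#3: (2,1):+0/OXO/XXO/XO., (2,2):+1/OXO/XXO/X.O*
[OXO/XXO/X.O] end (terminal -1, X#4); searched ..O/XXO/X.. to 5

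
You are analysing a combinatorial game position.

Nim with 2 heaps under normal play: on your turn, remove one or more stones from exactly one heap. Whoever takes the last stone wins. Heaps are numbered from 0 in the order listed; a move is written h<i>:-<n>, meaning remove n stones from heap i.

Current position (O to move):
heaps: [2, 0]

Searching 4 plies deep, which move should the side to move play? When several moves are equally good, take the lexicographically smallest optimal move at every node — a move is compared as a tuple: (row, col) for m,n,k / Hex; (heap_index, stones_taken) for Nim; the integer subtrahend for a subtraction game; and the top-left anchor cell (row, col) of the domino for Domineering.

O's best at [(2,0)]: h0:-2

p1 O@[(2,0)]: h0:-1[(1,0)]-1 h0:-2[(0,0)]+1*
p2 X@[(0,0)] terminal -1; root [(2,0)] d4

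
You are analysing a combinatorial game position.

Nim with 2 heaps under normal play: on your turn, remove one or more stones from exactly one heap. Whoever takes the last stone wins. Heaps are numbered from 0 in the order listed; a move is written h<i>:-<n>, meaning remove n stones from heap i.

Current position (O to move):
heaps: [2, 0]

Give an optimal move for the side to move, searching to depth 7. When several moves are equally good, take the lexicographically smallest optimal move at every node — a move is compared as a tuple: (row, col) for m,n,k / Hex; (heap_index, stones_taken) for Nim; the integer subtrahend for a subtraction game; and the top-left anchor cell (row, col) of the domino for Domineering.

[(2,0)] O move#1: h0:-1:-1/(1,0), h0:-2:+1/(0,0)*
[(0,0)] end (terminal -1, X#2); searched (2,0) to 7

O's best at [(2,0)]: h0:-2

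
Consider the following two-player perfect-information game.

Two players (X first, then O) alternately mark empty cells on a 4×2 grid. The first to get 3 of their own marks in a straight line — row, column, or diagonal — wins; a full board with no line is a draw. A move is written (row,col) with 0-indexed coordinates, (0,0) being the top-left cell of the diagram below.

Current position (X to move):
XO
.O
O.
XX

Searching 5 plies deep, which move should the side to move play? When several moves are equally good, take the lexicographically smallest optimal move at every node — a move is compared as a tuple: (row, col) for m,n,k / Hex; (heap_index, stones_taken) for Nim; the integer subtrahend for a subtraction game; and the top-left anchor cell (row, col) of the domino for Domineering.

X's best at [XO/.O/O./XX]: (2,1)

ply 1, X at XO/.O/O./XX | (1,0)=-1→XO/XO/O./XX; (2,1)=+0→XO/.O/OX/XX*
ply 2, O at XO/.O/OX/XX | (1,0)=+0→XO/OO/OX/XX*
ply 3: XO/OO/OX/XX is terminal +0 (X); from XO/.O/O./XX depth 5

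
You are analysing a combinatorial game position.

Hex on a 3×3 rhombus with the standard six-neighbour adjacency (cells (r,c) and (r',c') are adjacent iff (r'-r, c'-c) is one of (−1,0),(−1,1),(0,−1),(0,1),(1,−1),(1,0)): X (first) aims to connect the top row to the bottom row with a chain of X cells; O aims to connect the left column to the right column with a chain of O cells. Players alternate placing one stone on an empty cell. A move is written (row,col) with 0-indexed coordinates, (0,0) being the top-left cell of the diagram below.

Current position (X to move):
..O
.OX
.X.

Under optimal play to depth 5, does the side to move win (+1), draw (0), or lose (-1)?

[..O/.OX/.X.] X move#1: (0,0):-1/X.O/.OX/.X.*, (0,1):-1/.XO/.OX/.X., (1,0):-1/..O/XOX/.X., (2,0):-1/..O/.OX/XX., (2,2):-1/..O/.OX/.XX
[X.O/.OX/.X.] O move#2: (0,1):+1/XOO/.OX/.X.*, (1,0):+1/X.O/OOX/.X., (2,0):+1/X.O/.OX/OX., (2,2):+1/X.O/.OX/.XO
[XOO/.OX/.X.] X move#3: (1,0):-1/XOO/XOX/.X.*, (2,0):-1/XOO/.OX/XX., (2,2):-1/XOO/.OX/.XX
[XOO/XOX/.X.] O move#4: (2,0):+1/XOO/XOX/OX.*, (2,2):-1/XOO/XOX/.XO
[XOO/XOX/OX.] end (terminal -1, X#5); searched ..O/.OX/.X. to 5

value(..O/.OX/.X., X) = -1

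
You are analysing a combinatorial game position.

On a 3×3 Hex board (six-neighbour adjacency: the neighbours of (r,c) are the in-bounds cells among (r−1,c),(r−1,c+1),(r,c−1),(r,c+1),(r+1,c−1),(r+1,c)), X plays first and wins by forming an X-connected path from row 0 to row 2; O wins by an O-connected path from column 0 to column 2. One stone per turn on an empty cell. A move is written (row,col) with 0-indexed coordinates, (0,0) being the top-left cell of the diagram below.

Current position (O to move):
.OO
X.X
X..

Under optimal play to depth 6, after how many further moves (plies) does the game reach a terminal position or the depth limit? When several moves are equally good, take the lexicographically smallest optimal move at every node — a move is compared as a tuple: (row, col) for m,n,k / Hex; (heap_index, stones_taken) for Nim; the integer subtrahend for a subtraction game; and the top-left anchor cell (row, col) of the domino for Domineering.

ply 1, O at .OO/X.X/X.. | (0,0)=+1→OOO/X.X/X..*; (1,1)=-1→.OO/XOX/X..; (2,1)=-1→.OO/X.X/XO.; (2,2)=-1→.OO/X.X/X.O
ply 2: OOO/X.X/X.. is terminal -1 (X); from .OO/X.X/X.. depth 6

PV length from [.OO/X.X/X..]: 1 ply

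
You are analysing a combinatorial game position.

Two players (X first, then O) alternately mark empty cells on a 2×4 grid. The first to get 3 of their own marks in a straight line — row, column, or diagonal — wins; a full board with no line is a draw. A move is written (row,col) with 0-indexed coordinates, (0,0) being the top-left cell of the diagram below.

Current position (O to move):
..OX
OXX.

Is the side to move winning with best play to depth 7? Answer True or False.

O winning at [..OX/OXX.]: False

[..OX/OXX.] O move#1: (0,0):-1/O.OX/OXX., (0,1):-1/.OOX/OXX., (1,3):+0/..OX/OXXO*
[..OX/OXXO] X move#2: (0,0):+0/X.OX/OXXO*, (0,1):+0/.XOX/OXXO
[X.OX/OXXO] O move#3: (0,1):+0/XOOX/OXXO*
[XOOX/OXXO] end (terminal +0, X#4); searched ..OX/OXX. to 7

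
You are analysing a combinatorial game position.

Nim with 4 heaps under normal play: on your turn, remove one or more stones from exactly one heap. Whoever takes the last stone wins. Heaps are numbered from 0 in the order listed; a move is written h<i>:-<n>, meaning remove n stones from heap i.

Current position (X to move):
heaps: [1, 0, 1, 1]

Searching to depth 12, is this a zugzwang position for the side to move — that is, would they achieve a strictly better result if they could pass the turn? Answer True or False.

zugzwang((1,0,1,1), X) = False

p1 X@[(1,0,1,1)]: h0:-1[(0,0,1,1)]+1* h2:-1[(1,0,0,1)]+1 h3:-1[(1,0,1,0)]+1
p2 O@[(0,0,1,1)]: h2:-1[(0,0,0,1)]-1* h3:-1[(0,0,1,0)]-1
p3 X@[(0,0,0,1)]: h3:-1[(0,0,0,0)]+1*
p4 O@[(0,0,0,0)] terminal -1; root [(1,0,1,1)] d12
pass branch (O moves first from the same position):
  | p1 O@[(1,0,1,1)]: h0:-1[(0,0,1,1)]+1* h2:-1[(1,0,0,1)]+1 h3:-1[(1,0,1,0)]+1
  | p2 X@[(0,0,1,1)]: h2:-1[(0,0,0,1)]-1* h3:-1[(0,0,1,0)]-1
  | p3 O@[(0,0,0,1)]: h3:-1[(0,0,0,0)]+1*
  | p4 X@[(0,0,0,0)] terminal -1; root [(1,0,1,1)] d12
X moving scores +1; X passing scores -1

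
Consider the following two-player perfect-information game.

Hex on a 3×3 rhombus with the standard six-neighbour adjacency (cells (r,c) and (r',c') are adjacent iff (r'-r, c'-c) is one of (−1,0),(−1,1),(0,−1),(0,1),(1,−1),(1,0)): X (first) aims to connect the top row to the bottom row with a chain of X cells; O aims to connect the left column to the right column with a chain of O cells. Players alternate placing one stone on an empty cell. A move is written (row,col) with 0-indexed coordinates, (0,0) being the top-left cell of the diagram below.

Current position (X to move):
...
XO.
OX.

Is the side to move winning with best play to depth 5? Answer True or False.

ply 1, X at .../XO./OX. | (0,0)=-1→X../XO./OX.*; (0,1)=-1→.X./XO./OX.; (0,2)=-1→..X/XO./OX.; (1,2)=-1→.../XOX/OX.; (2,2)=-1→.../XO./OXX
ply 2, O at X../XO./OX. | (0,1)=+1→XO./XO./OX.*; (0,2)=+1→X.O/XO./OX.; (1,2)=+1→X../XOO/OX.; (2,2)=+1→X../XO./OXO
ply 3, X at XO./XO./OX. | (0,2)=-1→XOX/XO./OX.*; (1,2)=-1→XO./XOX/OX.; (2,2)=-1→XO./XO./OXX
ply 4, O at XOX/XO./OX. | (1,2)=+1→XOX/XOO/OX.*; (2,2)=-1→XOX/XO./OXO
ply 5: XOX/XOO/OX. is terminal -1 (X); from .../XO./OX. depth 5

X winning at [.../XO./OX.]: False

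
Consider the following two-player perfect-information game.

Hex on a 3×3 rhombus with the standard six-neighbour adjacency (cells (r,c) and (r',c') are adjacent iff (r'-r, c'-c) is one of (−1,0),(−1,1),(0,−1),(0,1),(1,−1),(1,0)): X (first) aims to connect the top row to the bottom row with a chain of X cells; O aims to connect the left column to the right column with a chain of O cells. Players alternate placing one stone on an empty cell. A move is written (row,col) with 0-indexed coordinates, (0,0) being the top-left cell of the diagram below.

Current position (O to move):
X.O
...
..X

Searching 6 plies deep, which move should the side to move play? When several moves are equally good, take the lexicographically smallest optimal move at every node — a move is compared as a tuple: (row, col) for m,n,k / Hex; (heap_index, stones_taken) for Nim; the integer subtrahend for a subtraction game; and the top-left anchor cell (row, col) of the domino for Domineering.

[X.O/.../..X] O move#1: (0,1):-1/XOO/.../..X, (1,0):+1/X.O/O../..X*, (1,1):+1/X.O/.O./..X, (1,2):-1/X.O/..O/..X, (2,0):-1/X.O/.../O.X, (2,1):-1/X.O/.../.OX
[X.O/O../..X] X move#2: (0,1):-1/XXO/O../..X*, (1,1):-1/X.O/OX./..X, (1,2):-1/X.O/O.X/..X, (2,0):-1/X.O/O../X.X, (2,1):-1/X.O/O../.XX
[XXO/O../..X] O move#3: (1,1):+1/XXO/OO./..X*, (1,2):-1/XXO/O.O/..X, (2,0):-1/XXO/O../O.X, (2,1):-1/XXO/O../.OX
[XXO/OO./..X] end (terminal -1, X#4); searched X.O/.../..X to 6

O's best at [X.O/.../..X]: (1,0)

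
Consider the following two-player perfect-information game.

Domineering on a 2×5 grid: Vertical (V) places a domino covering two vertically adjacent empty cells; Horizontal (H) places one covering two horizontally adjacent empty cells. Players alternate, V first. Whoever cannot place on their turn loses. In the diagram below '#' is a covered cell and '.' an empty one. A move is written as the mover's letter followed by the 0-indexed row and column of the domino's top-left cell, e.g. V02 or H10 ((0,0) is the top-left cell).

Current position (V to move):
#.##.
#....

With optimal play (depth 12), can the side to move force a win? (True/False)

V winning at [#.##./#....]: False

ply 1, V at #.##./#.... | V01=-1→####./##...*; V04=-1→#.###/#...#
ply 2, H at ####./##... | H12=-1→####./####.; H13=+1→####./##.##*
ply 3: ####./##.## is terminal -1 (V); from #.##./#.... depth 12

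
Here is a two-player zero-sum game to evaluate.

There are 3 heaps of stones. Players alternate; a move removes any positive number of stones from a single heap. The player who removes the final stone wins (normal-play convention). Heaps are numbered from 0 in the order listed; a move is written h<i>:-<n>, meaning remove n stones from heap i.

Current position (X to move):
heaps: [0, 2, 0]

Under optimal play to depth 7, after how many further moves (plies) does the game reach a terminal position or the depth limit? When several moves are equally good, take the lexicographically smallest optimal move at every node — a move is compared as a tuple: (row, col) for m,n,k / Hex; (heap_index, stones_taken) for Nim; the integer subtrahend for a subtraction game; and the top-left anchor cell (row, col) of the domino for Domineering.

[(0,2,0)] X move#1: h1:-1:-1/(0,1,0), h1:-2:+1/(0,0,0)*
[(0,0,0)] end (terminal -1, O#2); searched (0,2,0) to 7

PV length from [(0,2,0)]: 1 ply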